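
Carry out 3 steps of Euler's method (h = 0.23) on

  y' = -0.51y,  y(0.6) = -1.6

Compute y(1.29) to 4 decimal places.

-1.1004

Euler: y_{n+1} = y_n + h·f(x_n, y_n).
x=0.600000, y=-1.600000: f=0.816000 → y ← -1.600000 + 0.23·0.816000 = -1.412320
x=0.830000, y=-1.412320: f=0.720283 → y ← -1.412320 + 0.23·0.720283 = -1.246655
x=1.060000, y=-1.246655: f=0.635794 → y ← -1.246655 + 0.23·0.635794 = -1.100422
y(1.29) ≈ -1.1004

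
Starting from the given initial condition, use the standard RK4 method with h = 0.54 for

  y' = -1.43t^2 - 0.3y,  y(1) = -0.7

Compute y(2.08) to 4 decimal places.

-3.8819

RK4: k1 = f(t_n, y_n); k2 = f(t_n + h/2, y_n + (h/2)·k1); k3 = f(t_n + h/2, y_n + (h/2)·k2); k4 = f(t_n + h, y_n + h·k3); y_{n+1} = y_n + (h/6)·(k1 + 2k2 + 2k3 + k4).
t=1.000000, y=-0.700000:
  k1 = f(1.000000, -0.700000) = -1.220000
  k2 = f(1.270000, -1.029400) = -1.997627
  k3 = f(1.270000, -1.239359) = -1.934639
  k4 = f(1.540000, -1.744705) = -2.867976
  y ← -0.700000 + (0.54/6)·(k1 + 2k2 + 2k3 + k4) = -1.775726
t=1.540000, y=-1.775726:
  k1 = f(1.540000, -1.775726) = -2.858670
  k2 = f(1.810000, -2.547567) = -3.920553
  k3 = f(1.810000, -2.834275) = -3.834540
  k4 = f(2.080000, -3.846378) = -5.032839
  y ← -1.775726 + (0.54/6)·(k1 + 2k2 + 2k3 + k4) = -3.881878
y(2.08) ≈ -3.8819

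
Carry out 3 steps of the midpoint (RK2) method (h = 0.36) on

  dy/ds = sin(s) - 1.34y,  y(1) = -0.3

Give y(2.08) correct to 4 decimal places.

0.4571

Midpoint: k1 = f(s_n, y_n); k2 = f(s_n + h/2, y_n + (h/2)·k1); y_{n+1} = y_n + h·k2.
s=1.000000, y=-0.300000:
  k1 = f(1.000000, -0.300000) = 1.243471
  k2 = f(1.180000, -0.076175) = 1.026681
  y ← -0.300000 + 0.36·1.026681 = 0.069605
s=1.360000, y=0.069605:
  k1 = f(1.360000, 0.069605) = 0.884594
  k2 = f(1.540000, 0.228832) = 0.692891
  y ← 0.069605 + 0.36·0.692891 = 0.319046
s=1.720000, y=0.319046:
  k1 = f(1.720000, 0.319046) = 0.561368
  k2 = f(1.900000, 0.420092) = 0.383377
  y ← 0.319046 + 0.36·0.383377 = 0.457061
y(2.08) ≈ 0.4571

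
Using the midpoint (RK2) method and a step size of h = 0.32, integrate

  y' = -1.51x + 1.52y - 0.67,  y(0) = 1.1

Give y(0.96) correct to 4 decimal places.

Midpoint: k1 = f(x_n, y_n); k2 = f(x_n + h/2, y_n + (h/2)·k1); y_{n+1} = y_n + h·k2.
x=0.000000, y=1.100000:
  k1 = f(0.000000, 1.100000) = 1.002000
  k2 = f(0.160000, 1.260320) = 1.004086
  y ← 1.100000 + 0.32·1.004086 = 1.421308
x=0.320000, y=1.421308:
  k1 = f(0.320000, 1.421308) = 1.007188
  k2 = f(0.480000, 1.582458) = 1.010536
  y ← 1.421308 + 0.32·1.010536 = 1.744679
x=0.640000, y=1.744679:
  k1 = f(0.640000, 1.744679) = 1.015512
  k2 = f(0.800000, 1.907161) = 1.020885
  y ← 1.744679 + 0.32·1.020885 = 2.071362
y(0.96) ≈ 2.0714

2.0714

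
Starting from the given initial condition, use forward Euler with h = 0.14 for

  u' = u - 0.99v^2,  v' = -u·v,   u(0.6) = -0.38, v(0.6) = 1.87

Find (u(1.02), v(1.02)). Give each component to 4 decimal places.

-2.4904, 2.7154

Euler on (u,v): u_{n+1} = u_n + h·u', v_{n+1} = v_n + h·v'.
0.600000: (-0.380000, 1.870000); f=(-3.841931, 0.710600) → (-0.917870, 1.969484)
0.740000: (-0.917870, 1.969484); f=(-4.757949, 1.807731) → (-1.583983, 2.222566)
0.880000: (-1.583983, 2.222566); f=(-6.474386, 3.520508) → (-2.490397, 2.715437)
(u(1.02), v(1.02)) ≈ (-2.4904, 2.7154)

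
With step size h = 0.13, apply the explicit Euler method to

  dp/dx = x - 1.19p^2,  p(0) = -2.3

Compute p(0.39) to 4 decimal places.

Euler: p_{n+1} = p_n + h·f(x_n, p_n).
x=0.000000, p=-2.300000: f=-6.295100 → p ← -2.300000 + 0.13·(-6.295100) = -3.118363
x=0.130000, p=-3.118363: f=-11.441783 → p ← -3.118363 + 0.13·(-11.441783) = -4.605795
x=0.260000, p=-4.605795: f=-24.983882 → p ← -4.605795 + 0.13·(-24.983882) = -7.853700
p(0.39) ≈ -7.8537

-7.8537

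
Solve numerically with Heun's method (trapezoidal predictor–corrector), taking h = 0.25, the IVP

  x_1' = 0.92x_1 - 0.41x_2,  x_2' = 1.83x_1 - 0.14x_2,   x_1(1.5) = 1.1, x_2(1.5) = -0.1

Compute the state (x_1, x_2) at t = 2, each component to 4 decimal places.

Heun on (x_1,x_2): k1 = f(t_n, state_n); k2 = f(t_n + h, state_n + h·k1); state_{n+1} = state_n + (h/2)·(k1 + k2).
1.500000: (1.100000, -0.100000)
  k1 = (1.053000, 2.027000)
  predictor → (1.363250, 0.406750)
  k2 = (1.087423, 2.437803)
  → (1.367553, 0.458100)
1.750000: (1.367553, 0.458100)
  k1 = (1.070327, 2.438488)
  predictor → (1.635135, 1.067722)
  k2 = (1.066558, 2.842815)
  → (1.634663, 1.118263)
(x_1(2), x_2(2)) ≈ (1.6347, 1.1183)

1.6347, 1.1183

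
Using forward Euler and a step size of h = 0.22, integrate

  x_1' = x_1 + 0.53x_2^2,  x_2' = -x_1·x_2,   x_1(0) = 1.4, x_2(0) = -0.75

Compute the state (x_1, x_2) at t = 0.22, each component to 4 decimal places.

Euler on (x_1,x_2): x_1_{n+1} = x_1_n + h·x_1', x_2_{n+1} = x_2_n + h·x_2'.
0.000000: (1.400000, -0.750000); f=(1.698125, 1.050000) → (1.773587, -0.519000)
(x_1(0.22), x_2(0.22)) ≈ (1.7736, -0.5190)

1.7736, -0.5190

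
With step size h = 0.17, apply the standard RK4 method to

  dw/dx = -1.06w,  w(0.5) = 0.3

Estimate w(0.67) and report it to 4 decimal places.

RK4: k1 = f(x_n, w_n); k2 = f(x_n + h/2, w_n + (h/2)·k1); k3 = f(x_n + h/2, w_n + (h/2)·k2); k4 = f(x_n + h, w_n + h·k3); w_{n+1} = w_n + (h/6)·(k1 + 2k2 + 2k3 + k4).
x=0.500000, w=0.300000:
  k1 = f(0.500000, 0.300000) = -0.318000
  k2 = f(0.585000, 0.272970) = -0.289348
  k3 = f(0.585000, 0.275405) = -0.291930
  k4 = f(0.670000, 0.250372) = -0.265394
  w ← 0.300000 + (0.17/6)·(k1 + 2k2 + 2k3 + k4) = 0.250531
w(0.67) ≈ 0.2505

0.2505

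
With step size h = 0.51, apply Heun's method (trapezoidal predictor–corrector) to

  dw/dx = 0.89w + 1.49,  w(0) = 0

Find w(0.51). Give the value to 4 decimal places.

0.9324

Heun: k1 = f(x_n, w_n); k2 = f(x_n + h, w_n + h·k1); w_{n+1} = w_n + (h/2)·(k1 + k2).
x=0.000000, w=0.000000:
  k1 = f(0.000000, 0.000000) = 1.490000
  k2 = f(0.510000, 0.759900) = 2.166311
  w ← 0.000000 + (0.51/2)·(1.490000 + 2.166311) = 0.932359
w(0.51) ≈ 0.9324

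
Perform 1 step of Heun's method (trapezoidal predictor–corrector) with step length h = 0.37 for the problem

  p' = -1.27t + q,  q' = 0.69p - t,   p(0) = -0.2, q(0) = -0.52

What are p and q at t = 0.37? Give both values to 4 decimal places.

-0.4888, -0.6641

Heun on (p,q): k1 = f(t_n, state_n); k2 = f(t_n + h, state_n + h·k1); state_{n+1} = state_n + (h/2)·(k1 + k2).
0.000000: (-0.200000, -0.520000)
  k1 = (-0.520000, -0.138000)
  predictor → (-0.392400, -0.571060)
  k2 = (-1.040960, -0.640756)
  → (-0.488778, -0.664070)
(p(0.37), q(0.37)) ≈ (-0.4888, -0.6641)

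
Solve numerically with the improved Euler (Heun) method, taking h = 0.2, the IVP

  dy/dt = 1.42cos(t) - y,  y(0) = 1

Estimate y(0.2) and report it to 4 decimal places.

1.0728

Heun: k1 = f(t_n, y_n); k2 = f(t_n + h, y_n + h·k1); y_{n+1} = y_n + (h/2)·(k1 + k2).
t=0.000000, y=1.000000:
  k1 = f(0.000000, 1.000000) = 0.420000
  k2 = f(0.200000, 1.084000) = 0.307695
  y ← 1.000000 + (0.2/2)·(0.420000 + 0.307695) = 1.072769
y(0.2) ≈ 1.0728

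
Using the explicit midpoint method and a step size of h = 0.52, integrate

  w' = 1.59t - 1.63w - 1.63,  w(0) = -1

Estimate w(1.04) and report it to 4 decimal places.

-0.4273

Midpoint: k1 = f(t_n, w_n); k2 = f(t_n + h/2, w_n + (h/2)·k1); w_{n+1} = w_n + h·k2.
t=0.000000, w=-1.000000:
  k1 = f(0.000000, -1.000000) = 0.000000
  k2 = f(0.260000, -1.000000) = 0.413400
  w ← -1.000000 + 0.52·0.413400 = -0.785032
t=0.520000, w=-0.785032:
  k1 = f(0.520000, -0.785032) = 0.476402
  k2 = f(0.780000, -0.661167) = 0.687903
  w ← -0.785032 + 0.52·0.687903 = -0.427322
w(1.04) ≈ -0.4273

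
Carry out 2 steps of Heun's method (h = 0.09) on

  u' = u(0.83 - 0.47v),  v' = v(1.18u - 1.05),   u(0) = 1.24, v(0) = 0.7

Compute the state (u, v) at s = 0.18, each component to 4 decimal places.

1.3537, 0.7631

Heun on (u,v): k1 = f(s_n, state_n); k2 = f(s_n + h, state_n + h·k1); state_{n+1} = state_n + (h/2)·(k1 + k2).
0.000000: (1.240000, 0.700000)
  k1 = (0.621240, 0.289240)
  predictor → (1.295912, 0.726032)
  k2 = (0.633396, 0.347897)
  → (1.296459, 0.728671)
0.090000: (1.296459, 0.728671)
  k1 = (0.632055, 0.349632)
  predictor → (1.353344, 0.760138)
  k2 = (0.639773, 0.415754)
  → (1.353691, 0.763114)
(u(0.18), v(0.18)) ≈ (1.3537, 0.7631)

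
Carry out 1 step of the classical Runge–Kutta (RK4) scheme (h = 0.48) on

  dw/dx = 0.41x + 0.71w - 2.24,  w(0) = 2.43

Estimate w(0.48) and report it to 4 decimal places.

RK4: k1 = f(x_n, w_n); k2 = f(x_n + h/2, w_n + (h/2)·k1); k3 = f(x_n + h/2, w_n + (h/2)·k2); k4 = f(x_n + h, w_n + h·k3); w_{n+1} = w_n + (h/6)·(k1 + 2k2 + 2k3 + k4).
x=0.000000, w=2.430000:
  k1 = f(0.000000, 2.430000) = -0.514700
  k2 = f(0.240000, 2.306472) = -0.504005
  k3 = f(0.240000, 2.309039) = -0.502182
  k4 = f(0.480000, 2.188952) = -0.489044
  w ← 2.430000 + (0.48/6)·(k1 + 2k2 + 2k3 + k4) = 2.188711
w(0.48) ≈ 2.1887

2.1887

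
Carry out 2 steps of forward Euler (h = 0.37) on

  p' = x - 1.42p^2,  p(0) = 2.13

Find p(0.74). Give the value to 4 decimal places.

-0.1506

Euler: p_{n+1} = p_n + h·f(x_n, p_n).
x=0.000000, p=2.130000: f=-6.442398 → p ← 2.130000 + 0.37·(-6.442398) = -0.253687
x=0.370000, p=-0.253687: f=0.278613 → p ← -0.253687 + 0.37·0.278613 = -0.150601
p(0.74) ≈ -0.1506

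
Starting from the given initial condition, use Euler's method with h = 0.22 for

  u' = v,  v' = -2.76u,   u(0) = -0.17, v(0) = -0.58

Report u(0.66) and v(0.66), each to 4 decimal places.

Euler on (u,v): u_{n+1} = u_n + h·u', v_{n+1} = v_n + h·v'.
0.000000: (-0.170000, -0.580000); f=(-0.580000, 0.469200) → (-0.297600, -0.476776)
0.220000: (-0.297600, -0.476776); f=(-0.476776, 0.821376) → (-0.402491, -0.296073)
0.440000: (-0.402491, -0.296073); f=(-0.296073, 1.110874) → (-0.467627, -0.051681)
(u(0.66), v(0.66)) ≈ (-0.4676, -0.0517)

-0.4676, -0.0517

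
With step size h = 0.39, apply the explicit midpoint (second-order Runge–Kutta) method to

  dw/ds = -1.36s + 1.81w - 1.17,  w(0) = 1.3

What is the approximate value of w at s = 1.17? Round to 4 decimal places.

Midpoint: k1 = f(s_n, w_n); k2 = f(s_n + h/2, w_n + (h/2)·k1); w_{n+1} = w_n + h·k2.
s=0.000000, w=1.300000:
  k1 = f(0.000000, 1.300000) = 1.183000
  k2 = f(0.195000, 1.530685) = 1.335340
  w ← 1.300000 + 0.39·1.335340 = 1.820783
s=0.390000, w=1.820783:
  k1 = f(0.390000, 1.820783) = 1.595216
  k2 = f(0.585000, 2.131850) = 1.893048
  w ← 1.820783 + 0.39·1.893048 = 2.559071
s=0.780000, w=2.559071:
  k1 = f(0.780000, 2.559071) = 2.401119
  k2 = f(0.975000, 3.027289) = 2.983394
  w ← 2.559071 + 0.39·2.983394 = 3.722595
w(1.17) ≈ 3.7226

3.7226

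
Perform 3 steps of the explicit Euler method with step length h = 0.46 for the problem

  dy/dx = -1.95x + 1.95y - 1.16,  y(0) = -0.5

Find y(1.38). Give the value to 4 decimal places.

-8.4873

Euler: y_{n+1} = y_n + h·f(x_n, y_n).
x=0.000000, y=-0.500000: f=-2.135000 → y ← -0.500000 + 0.46·(-2.135000) = -1.482100
x=0.460000, y=-1.482100: f=-4.947095 → y ← -1.482100 + 0.46·(-4.947095) = -3.757764
x=0.920000, y=-3.757764: f=-10.281639 → y ← -3.757764 + 0.46·(-10.281639) = -8.487318
y(1.38) ≈ -8.4873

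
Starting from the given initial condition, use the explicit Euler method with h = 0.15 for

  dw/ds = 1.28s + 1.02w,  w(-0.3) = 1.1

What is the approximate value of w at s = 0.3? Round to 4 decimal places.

Euler: w_{n+1} = w_n + h·f(s_n, w_n).
s=-0.300000, w=1.100000: f=0.738000 → w ← 1.100000 + 0.15·0.738000 = 1.210700
s=-0.150000, w=1.210700: f=1.042914 → w ← 1.210700 + 0.15·1.042914 = 1.367137
s=0.000000, w=1.367137: f=1.394480 → w ← 1.367137 + 0.15·1.394480 = 1.576309
s=0.150000, w=1.576309: f=1.799835 → w ← 1.576309 + 0.15·1.799835 = 1.846284
w(0.3) ≈ 1.8463

1.8463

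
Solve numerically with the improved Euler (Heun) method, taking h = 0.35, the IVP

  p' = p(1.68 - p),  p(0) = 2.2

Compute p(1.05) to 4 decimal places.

Heun: k1 = f(t_n, p_n); k2 = f(t_n + h, p_n + h·k1); p_{n+1} = p_n + (h/2)·(k1 + k2).
t=0.000000, p=2.200000:
  k1 = f(0.000000, 2.200000) = -1.144000
  k2 = f(0.350000, 1.799600) = -0.215232
  p ← 2.200000 + (0.35/2)·(-1.144000 + (-0.215232)) = 1.962134
t=0.350000, p=1.962134:
  k1 = f(0.350000, 1.962134) = -0.553586
  k2 = f(0.700000, 1.768379) = -0.156288
  p ← 1.962134 + (0.35/2)·(-0.553586 + (-0.156288)) = 1.837906
t=0.700000, p=1.837906:
  k1 = f(0.700000, 1.837906) = -0.290217
  k2 = f(1.050000, 1.736330) = -0.097808
  p ← 1.837906 + (0.35/2)·(-0.290217 + (-0.097808)) = 1.770002
p(1.05) ≈ 1.7700

1.7700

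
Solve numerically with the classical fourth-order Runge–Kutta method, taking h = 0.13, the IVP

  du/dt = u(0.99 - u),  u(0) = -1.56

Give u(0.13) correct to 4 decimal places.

-2.2640

RK4: k1 = f(t_n, u_n); k2 = f(t_n + h/2, u_n + (h/2)·k1); k3 = f(t_n + h/2, u_n + (h/2)·k2); k4 = f(t_n + h, u_n + h·k3); u_{n+1} = u_n + (h/6)·(k1 + 2k2 + 2k3 + k4).
t=0.000000, u=-1.560000:
  k1 = f(0.000000, -1.560000) = -3.978000
  k2 = f(0.065000, -1.818570) = -5.107581
  k3 = f(0.065000, -1.891993) = -5.452710
  k4 = f(0.130000, -2.268852) = -7.393854
  u ← -1.560000 + (0.13/6)·(k1 + 2k2 + 2k3 + k4) = -2.264003
u(0.13) ≈ -2.2640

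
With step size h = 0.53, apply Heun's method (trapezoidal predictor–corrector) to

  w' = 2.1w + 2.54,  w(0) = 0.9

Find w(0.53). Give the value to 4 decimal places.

4.5545

Heun: k1 = f(s_n, w_n); k2 = f(s_n + h, w_n + h·k1); w_{n+1} = w_n + (h/2)·(k1 + k2).
s=0.000000, w=0.900000:
  k1 = f(0.000000, 0.900000) = 4.430000
  k2 = f(0.530000, 3.247900) = 9.360590
  w ← 0.900000 + (0.53/2)·(4.430000 + 9.360590) = 4.554506
w(0.53) ≈ 4.5545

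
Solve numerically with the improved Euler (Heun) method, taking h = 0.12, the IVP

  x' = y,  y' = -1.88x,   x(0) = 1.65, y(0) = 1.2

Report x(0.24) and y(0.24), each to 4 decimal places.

Heun on (x,y): k1 = f(s_n, state_n); k2 = f(s_n + h, state_n + h·k1); state_{n+1} = state_n + (h/2)·(k1 + k2).
0.000000: (1.650000, 1.200000)
  k1 = (1.200000, -3.102000)
  predictor → (1.794000, 0.827760)
  k2 = (0.827760, -3.372720)
  → (1.771666, 0.811517)
0.120000: (1.771666, 0.811517)
  k1 = (0.811517, -3.330731)
  predictor → (1.869048, 0.411829)
  k2 = (0.411829, -3.513810)
  → (1.845066, 0.400844)
(x(0.24), y(0.24)) ≈ (1.8451, 0.4008)

1.8451, 0.4008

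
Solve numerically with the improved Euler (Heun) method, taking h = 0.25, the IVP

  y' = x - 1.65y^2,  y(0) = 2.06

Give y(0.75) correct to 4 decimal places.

0.7922

Heun: k1 = f(x_n, y_n); k2 = f(x_n + h, y_n + h·k1); y_{n+1} = y_n + (h/2)·(k1 + k2).
x=0.000000, y=2.060000:
  k1 = f(0.000000, 2.060000) = -7.001940
  k2 = f(0.250000, 0.309515) = 0.091931
  y ← 2.060000 + (0.25/2)·(-7.001940 + 0.091931) = 1.196249
x=0.250000, y=1.196249:
  k1 = f(0.250000, 1.196249) = -2.111169
  k2 = f(0.500000, 0.668457) = -0.237277
  y ← 1.196249 + (0.25/2)·(-2.111169 + (-0.237277)) = 0.902693
x=0.500000, y=0.902693:
  k1 = f(0.500000, 0.902693) = -0.844511
  k2 = f(0.750000, 0.691566) = -0.039134
  y ← 0.902693 + (0.25/2)·(-0.844511 + (-0.039134)) = 0.792238
y(0.75) ≈ 0.7922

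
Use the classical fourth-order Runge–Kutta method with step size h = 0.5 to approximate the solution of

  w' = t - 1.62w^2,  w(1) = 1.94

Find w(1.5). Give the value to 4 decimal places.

0.6637

RK4: k1 = f(t_n, w_n); k2 = f(t_n + h/2, w_n + (h/2)·k1); k3 = f(t_n + h/2, w_n + (h/2)·k2); k4 = f(t_n + h, w_n + h·k3); w_{n+1} = w_n + (h/6)·(k1 + 2k2 + 2k3 + k4).
t=1.000000, w=1.940000:
  k1 = f(1.000000, 1.940000) = -5.097032
  k2 = f(1.250000, 0.665742) = 0.531996
  k3 = f(1.250000, 2.072999) = -5.711666
  k4 = f(1.500000, -0.915833) = 0.141225
  w ← 1.940000 + (0.5/6)·(k1 + 2k2 + 2k3 + k4) = 0.663738
w(1.5) ≈ 0.6637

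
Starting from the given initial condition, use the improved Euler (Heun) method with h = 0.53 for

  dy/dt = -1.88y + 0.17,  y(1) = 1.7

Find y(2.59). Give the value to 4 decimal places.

0.2916

Heun: k1 = f(t_n, y_n); k2 = f(t_n + h, y_n + h·k1); y_{n+1} = y_n + (h/2)·(k1 + k2).
t=1.000000, y=1.700000:
  k1 = f(1.000000, 1.700000) = -3.026000
  k2 = f(1.530000, 0.096220) = -0.010894
  y ← 1.700000 + (0.53/2)·(-3.026000 + (-0.010894)) = 0.895223
t=1.530000, y=0.895223:
  k1 = f(1.530000, 0.895223) = -1.513020
  k2 = f(2.060000, 0.093323) = -0.005447
  y ← 0.895223 + (0.53/2)·(-1.513020 + (-0.005447)) = 0.492830
t=2.060000, y=0.492830:
  k1 = f(2.060000, 0.492830) = -0.756520
  k2 = f(2.590000, 0.091874) = -0.002723
  y ← 0.492830 + (0.53/2)·(-0.756520 + (-0.002723)) = 0.291630
y(2.59) ≈ 0.2916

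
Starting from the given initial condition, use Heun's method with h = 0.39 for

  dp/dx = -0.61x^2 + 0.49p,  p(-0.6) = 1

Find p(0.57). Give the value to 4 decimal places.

1.6310

Heun: k1 = f(x_n, p_n); k2 = f(x_n + h, p_n + h·k1); p_{n+1} = p_n + (h/2)·(k1 + k2).
x=-0.600000, p=1.000000:
  k1 = f(-0.600000, 1.000000) = 0.270400
  k2 = f(-0.210000, 1.105456) = 0.514772
  p ← 1.000000 + (0.39/2)·(0.270400 + 0.514772) = 1.153109
x=-0.210000, p=1.153109:
  k1 = f(-0.210000, 1.153109) = 0.538122
  k2 = f(0.180000, 1.362976) = 0.648094
  p ← 1.153109 + (0.39/2)·(0.538122 + 0.648094) = 1.384421
x=0.180000, p=1.384421:
  k1 = f(0.180000, 1.384421) = 0.658602
  k2 = f(0.570000, 1.641276) = 0.606036
  p ← 1.384421 + (0.39/2)·(0.658602 + 0.606036) = 1.631025
p(0.57) ≈ 1.6310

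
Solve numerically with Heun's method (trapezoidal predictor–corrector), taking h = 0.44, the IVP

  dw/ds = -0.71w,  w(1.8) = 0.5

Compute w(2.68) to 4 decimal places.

Heun: k1 = f(s_n, w_n); k2 = f(s_n + h, w_n + h·k1); w_{n+1} = w_n + (h/2)·(k1 + k2).
s=1.800000, w=0.500000:
  k1 = f(1.800000, 0.500000) = -0.355000
  k2 = f(2.240000, 0.343800) = -0.244098
  w ← 0.500000 + (0.44/2)·(-0.355000 + (-0.244098)) = 0.368198
s=2.240000, w=0.368198:
  k1 = f(2.240000, 0.368198) = -0.261421
  k2 = f(2.680000, 0.253173) = -0.179753
  w ← 0.368198 + (0.44/2)·(-0.261421 + (-0.179753)) = 0.271140
w(2.68) ≈ 0.2711

0.2711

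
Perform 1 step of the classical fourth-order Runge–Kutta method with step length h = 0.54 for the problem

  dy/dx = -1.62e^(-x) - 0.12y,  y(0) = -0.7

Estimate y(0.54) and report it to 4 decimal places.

-1.3087

RK4: k1 = f(x_n, y_n); k2 = f(x_n + h/2, y_n + (h/2)·k1); k3 = f(x_n + h/2, y_n + (h/2)·k2); k4 = f(x_n + h, y_n + h·k3); y_{n+1} = y_n + (h/6)·(k1 + 2k2 + 2k3 + k4).
x=0.000000, y=-0.700000:
  k1 = f(0.000000, -0.700000) = -1.536000
  k2 = f(0.270000, -1.114720) = -1.102908
  k3 = f(0.270000, -0.997785) = -1.116941
  k4 = f(0.540000, -1.303148) = -0.787674
  y ← -0.700000 + (0.54/6)·(k1 + 2k2 + 2k3 + k4) = -1.308704
y(0.54) ≈ -1.3087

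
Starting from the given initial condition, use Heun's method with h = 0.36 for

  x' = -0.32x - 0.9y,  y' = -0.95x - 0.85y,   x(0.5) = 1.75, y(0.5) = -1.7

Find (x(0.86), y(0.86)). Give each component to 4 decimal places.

2.0918, -1.8260

Heun on (x,y): k1 = f(t_n, state_n); k2 = f(t_n + h, state_n + h·k1); state_{n+1} = state_n + (h/2)·(k1 + k2).
0.500000: (1.750000, -1.700000)
  k1 = (0.970000, -0.217500)
  predictor → (2.099200, -1.778300)
  k2 = (0.928726, -0.482685)
  → (2.091771, -1.826033)
(x(0.86), y(0.86)) ≈ (2.0918, -1.8260)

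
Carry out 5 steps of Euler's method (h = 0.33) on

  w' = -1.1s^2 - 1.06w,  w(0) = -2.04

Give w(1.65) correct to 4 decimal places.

-1.1786

Euler: w_{n+1} = w_n + h·f(s_n, w_n).
s=0.000000, w=-2.040000: f=2.162400 → w ← -2.040000 + 0.33·2.162400 = -1.326408
s=0.330000, w=-1.326408: f=1.286202 → w ← -1.326408 + 0.33·1.286202 = -0.901961
s=0.660000, w=-0.901961: f=0.476919 → w ← -0.901961 + 0.33·0.476919 = -0.744578
s=0.990000, w=-0.744578: f=-0.288857 → w ← -0.744578 + 0.33·(-0.288857) = -0.839901
s=1.320000, w=-0.839901: f=-1.026345 → w ← -0.839901 + 0.33·(-1.026345) = -1.178595
w(1.65) ≈ -1.1786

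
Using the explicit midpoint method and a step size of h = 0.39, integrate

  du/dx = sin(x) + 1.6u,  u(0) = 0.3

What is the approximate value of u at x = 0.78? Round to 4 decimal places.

Midpoint: k1 = f(x_n, u_n); k2 = f(x_n + h/2, u_n + (h/2)·k1); u_{n+1} = u_n + h·k2.
x=0.000000, u=0.300000:
  k1 = f(0.000000, 0.300000) = 0.480000
  k2 = f(0.195000, 0.393600) = 0.823527
  u ← 0.300000 + 0.39·0.823527 = 0.621175
x=0.390000, u=0.621175:
  k1 = f(0.390000, 0.621175) = 1.374069
  k2 = f(0.585000, 0.889119) = 1.974789
  u ← 0.621175 + 0.39·1.974789 = 1.391343
u(0.78) ≈ 1.3913

1.3913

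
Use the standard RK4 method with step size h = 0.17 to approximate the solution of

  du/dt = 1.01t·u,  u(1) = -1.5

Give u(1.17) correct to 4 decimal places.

RK4: k1 = f(t_n, u_n); k2 = f(t_n + h/2, u_n + (h/2)·k1); k3 = f(t_n + h/2, u_n + (h/2)·k2); k4 = f(t_n + h, u_n + h·k3); u_{n+1} = u_n + (h/6)·(k1 + 2k2 + 2k3 + k4).
t=1.000000, u=-1.500000:
  k1 = f(1.000000, -1.500000) = -1.515000
  k2 = f(1.085000, -1.628775) = -1.784893
  k3 = f(1.085000, -1.651716) = -1.810033
  k4 = f(1.170000, -1.807706) = -2.136166
  u ← -1.500000 + (0.17/6)·(k1 + 2k2 + 2k3 + k4) = -1.807162
u(1.17) ≈ -1.8072

-1.8072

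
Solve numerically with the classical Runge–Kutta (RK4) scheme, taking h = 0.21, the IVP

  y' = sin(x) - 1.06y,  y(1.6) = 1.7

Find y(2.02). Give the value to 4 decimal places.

1.4148

RK4: k1 = f(x_n, y_n); k2 = f(x_n + h/2, y_n + (h/2)·k1); k3 = f(x_n + h/2, y_n + (h/2)·k2); k4 = f(x_n + h, y_n + h·k3); y_{n+1} = y_n + (h/6)·(k1 + 2k2 + 2k3 + k4).
x=1.600000, y=1.700000:
  k1 = f(1.600000, 1.700000) = -0.802426
  k2 = f(1.705000, 1.615745) = -0.721682
  k3 = f(1.705000, 1.624223) = -0.730669
  k4 = f(1.810000, 1.546560) = -0.667826
  y ← 1.700000 + (0.21/6)·(k1 + 2k2 + 2k3 + k4) = 1.546877
x=1.810000, y=1.546877:
  k1 = f(1.810000, 1.546877) = -0.668162
  k2 = f(1.915000, 1.476720) = -0.623978
  k3 = f(1.915000, 1.481359) = -0.628896
  k4 = f(2.020000, 1.414808) = -0.598904
  y ← 1.546877 + (0.21/6)·(k1 + 2k2 + 2k3 + k4) = 1.414828
y(2.02) ≈ 1.4148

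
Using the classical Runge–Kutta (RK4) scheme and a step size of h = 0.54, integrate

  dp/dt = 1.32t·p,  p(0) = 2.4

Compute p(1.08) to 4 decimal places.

RK4: k1 = f(t_n, p_n); k2 = f(t_n + h/2, p_n + (h/2)·k1); k3 = f(t_n + h/2, p_n + (h/2)·k2); k4 = f(t_n + h, p_n + h·k3); p_{n+1} = p_n + (h/6)·(k1 + 2k2 + 2k3 + k4).
t=0.000000, p=2.400000:
  k1 = f(0.000000, 2.400000) = 0.000000
  k2 = f(0.270000, 2.400000) = 0.855360
  k3 = f(0.270000, 2.630947) = 0.937670
  k4 = f(0.540000, 2.906342) = 2.071640
  p ← 2.400000 + (0.54/6)·(k1 + 2k2 + 2k3 + k4) = 2.909193
t=0.540000, p=2.909193:
  k1 = f(0.540000, 2.909193) = 2.073673
  k2 = f(0.810000, 3.469085) = 3.709145
  k3 = f(0.810000, 3.910662) = 4.181280
  k4 = f(1.080000, 5.167084) = 7.366195
  p ← 2.909193 + (0.54/6)·(k1 + 2k2 + 2k3 + k4) = 5.179058
p(1.08) ≈ 5.1791

5.1791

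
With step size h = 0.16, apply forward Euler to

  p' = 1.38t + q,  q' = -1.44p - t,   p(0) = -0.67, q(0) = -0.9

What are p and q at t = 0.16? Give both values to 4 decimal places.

Euler on (p,q): p_{n+1} = p_n + h·p', q_{n+1} = q_n + h·q'.
0.000000: (-0.670000, -0.900000); f=(-0.900000, 0.964800) → (-0.814000, -0.745632)
(p(0.16), q(0.16)) ≈ (-0.8140, -0.7456)

-0.8140, -0.7456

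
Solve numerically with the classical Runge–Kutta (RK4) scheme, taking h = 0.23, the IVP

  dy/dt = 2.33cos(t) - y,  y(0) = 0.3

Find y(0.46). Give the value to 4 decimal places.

RK4: k1 = f(t_n, y_n); k2 = f(t_n + h/2, y_n + (h/2)·k1); k3 = f(t_n + h/2, y_n + (h/2)·k2); k4 = f(t_n + h, y_n + h·k3); y_{n+1} = y_n + (h/6)·(k1 + 2k2 + 2k3 + k4).
t=0.000000, y=0.300000:
  k1 = f(0.000000, 0.300000) = 2.030000
  k2 = f(0.115000, 0.533450) = 1.781160
  k3 = f(0.115000, 0.504833) = 1.809776
  k4 = f(0.230000, 0.716249) = 1.552394
  y ← 0.300000 + (0.23/6)·(k1 + 2k2 + 2k3 + k4) = 0.712630
t=0.230000, y=0.712630:
  k1 = f(0.230000, 0.712630) = 1.556012
  k2 = f(0.345000, 0.891572) = 1.301134
  k3 = f(0.345000, 0.862261) = 1.330445
  k4 = f(0.460000, 1.018633) = 1.069170
  y ← 0.712630 + (0.23/6)·(k1 + 2k2 + 2k3 + k4) = 1.015017
y(0.46) ≈ 1.0150

1.0150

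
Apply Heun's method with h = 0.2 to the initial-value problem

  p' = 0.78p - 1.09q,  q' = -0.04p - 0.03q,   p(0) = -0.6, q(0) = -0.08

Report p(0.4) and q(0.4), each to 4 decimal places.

-0.7806, -0.0682

Heun on (p,q): k1 = f(x_n, state_n); k2 = f(x_n + h, state_n + h·k1); state_{n+1} = state_n + (h/2)·(k1 + k2).
0.000000: (-0.600000, -0.080000)
  k1 = (-0.380800, 0.026400)
  predictor → (-0.676160, -0.074720)
  k2 = (-0.445960, 0.029288)
  → (-0.682676, -0.074431)
0.200000: (-0.682676, -0.074431)
  k1 = (-0.451357, 0.029540)
  predictor → (-0.772947, -0.068523)
  k2 = (-0.528209, 0.032974)
  → (-0.780633, -0.068180)
(p(0.4), q(0.4)) ≈ (-0.7806, -0.0682)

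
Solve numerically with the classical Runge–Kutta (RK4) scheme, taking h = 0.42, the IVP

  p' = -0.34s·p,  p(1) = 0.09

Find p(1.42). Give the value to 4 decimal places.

0.0757

RK4: k1 = f(s_n, p_n); k2 = f(s_n + h/2, p_n + (h/2)·k1); k3 = f(s_n + h/2, p_n + (h/2)·k2); k4 = f(s_n + h, p_n + h·k3); p_{n+1} = p_n + (h/6)·(k1 + 2k2 + 2k3 + k4).
s=1.000000, p=0.090000:
  k1 = f(1.000000, 0.090000) = -0.030600
  k2 = f(1.210000, 0.083574) = -0.034382
  k3 = f(1.210000, 0.082780) = -0.034056
  k4 = f(1.420000, 0.075697) = -0.036546
  p ← 0.090000 + (0.42/6)·(k1 + 2k2 + 2k3 + k4) = 0.075718
p(1.42) ≈ 0.0757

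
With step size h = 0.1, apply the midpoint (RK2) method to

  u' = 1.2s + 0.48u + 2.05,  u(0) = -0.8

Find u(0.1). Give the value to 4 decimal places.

-0.6234

Midpoint: k1 = f(s_n, u_n); k2 = f(s_n + h/2, u_n + (h/2)·k1); u_{n+1} = u_n + h·k2.
s=0.000000, u=-0.800000:
  k1 = f(0.000000, -0.800000) = 1.666000
  k2 = f(0.050000, -0.716700) = 1.765984
  u ← -0.800000 + 0.1·1.765984 = -0.623402
u(0.1) ≈ -0.6234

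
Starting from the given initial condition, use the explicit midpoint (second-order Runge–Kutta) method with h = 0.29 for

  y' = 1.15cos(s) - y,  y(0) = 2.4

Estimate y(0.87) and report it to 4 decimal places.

Midpoint: k1 = f(s_n, y_n); k2 = f(s_n + h/2, y_n + (h/2)·k1); y_{n+1} = y_n + h·k2.
s=0.000000, y=2.400000:
  k1 = f(0.000000, 2.400000) = -1.250000
  k2 = f(0.145000, 2.218750) = -1.080818
  y ← 2.400000 + 0.29·(-1.080818) = 2.086563
s=0.290000, y=2.086563:
  k1 = f(0.290000, 2.086563) = -0.984582
  k2 = f(0.435000, 1.943798) = -0.900898
  y ← 2.086563 + 0.29·(-0.900898) = 1.825302
s=0.580000, y=1.825302:
  k1 = f(0.580000, 1.825302) = -0.863370
  k2 = f(0.725000, 1.700114) = -0.839339
  y ← 1.825302 + 0.29·(-0.839339) = 1.581894
y(0.87) ≈ 1.5819

1.5819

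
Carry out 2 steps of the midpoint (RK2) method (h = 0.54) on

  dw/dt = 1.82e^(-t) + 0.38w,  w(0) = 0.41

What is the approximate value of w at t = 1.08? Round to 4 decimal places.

Midpoint: k1 = f(t_n, w_n); k2 = f(t_n + h/2, w_n + (h/2)·k1); w_{n+1} = w_n + h·k2.
t=0.000000, w=0.410000:
  k1 = f(0.000000, 0.410000) = 1.975800
  k2 = f(0.270000, 0.943466) = 1.747868
  w ← 0.410000 + 0.54·1.747868 = 1.353849
t=0.540000, w=1.353849:
  k1 = f(0.540000, 1.353849) = 1.575064
  k2 = f(0.810000, 1.779116) = 1.485706
  w ← 1.353849 + 0.54·1.485706 = 2.156130
w(1.08) ≈ 2.1561

2.1561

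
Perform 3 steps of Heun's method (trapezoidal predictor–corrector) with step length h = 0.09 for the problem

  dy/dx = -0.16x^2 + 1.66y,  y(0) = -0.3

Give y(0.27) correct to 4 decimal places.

-0.4702

Heun: k1 = f(x_n, y_n); k2 = f(x_n + h, y_n + h·k1); y_{n+1} = y_n + (h/2)·(k1 + k2).
x=0.000000, y=-0.300000:
  k1 = f(0.000000, -0.300000) = -0.498000
  k2 = f(0.090000, -0.344820) = -0.573697
  y ← -0.300000 + (0.09/2)·(-0.498000 + (-0.573697)) = -0.348226
x=0.090000, y=-0.348226:
  k1 = f(0.090000, -0.348226) = -0.579352
  k2 = f(0.180000, -0.400368) = -0.669795
  y ← -0.348226 + (0.09/2)·(-0.579352 + (-0.669795)) = -0.404438
x=0.180000, y=-0.404438:
  k1 = f(0.180000, -0.404438) = -0.676551
  k2 = f(0.270000, -0.465328) = -0.784108
  y ← -0.404438 + (0.09/2)·(-0.676551 + (-0.784108)) = -0.470168
y(0.27) ≈ -0.4702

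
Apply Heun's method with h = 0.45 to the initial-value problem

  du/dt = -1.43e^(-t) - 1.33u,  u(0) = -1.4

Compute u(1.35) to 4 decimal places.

-0.6464

Heun: k1 = f(t_n, u_n); k2 = f(t_n + h, u_n + h·k1); u_{n+1} = u_n + (h/2)·(k1 + k2).
t=0.000000, u=-1.400000:
  k1 = f(0.000000, -1.400000) = 0.432000
  k2 = f(0.450000, -1.205600) = 0.691640
  u ← -1.400000 + (0.45/2)·(0.432000 + 0.691640) = -1.147181
t=0.450000, u=-1.147181:
  k1 = f(0.450000, -1.147181) = 0.613943
  k2 = f(0.900000, -0.870907) = 0.576912
  u ← -1.147181 + (0.45/2)·(0.613943 + 0.576912) = -0.879239
t=0.900000, u=-0.879239:
  k1 = f(0.900000, -0.879239) = 0.587993
  k2 = f(1.350000, -0.614642) = 0.446760
  u ← -0.879239 + (0.45/2)·(0.587993 + 0.446760) = -0.646419
u(1.35) ≈ -0.6464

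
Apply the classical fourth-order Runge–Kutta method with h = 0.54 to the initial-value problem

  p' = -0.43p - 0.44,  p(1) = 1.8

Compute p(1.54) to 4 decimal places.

1.2150

RK4: k1 = f(x_n, p_n); k2 = f(x_n + h/2, p_n + (h/2)·k1); k3 = f(x_n + h/2, p_n + (h/2)·k2); k4 = f(x_n + h, p_n + h·k3); p_{n+1} = p_n + (h/6)·(k1 + 2k2 + 2k3 + k4).
x=1.000000, p=1.800000:
  k1 = f(1.000000, 1.800000) = -1.214000
  k2 = f(1.270000, 1.472220) = -1.073055
  k3 = f(1.270000, 1.510275) = -1.089418
  k4 = f(1.540000, 1.211714) = -0.961037
  p ← 1.800000 + (0.54/6)·(k1 + 2k2 + 2k3 + k4) = 1.215002
p(1.54) ≈ 1.2150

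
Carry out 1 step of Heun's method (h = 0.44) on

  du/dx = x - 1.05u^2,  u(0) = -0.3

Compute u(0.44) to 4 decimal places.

Heun: k1 = f(x_n, u_n); k2 = f(x_n + h, u_n + h·k1); u_{n+1} = u_n + (h/2)·(k1 + k2).
x=0.000000, u=-0.300000:
  k1 = f(0.000000, -0.300000) = -0.094500
  k2 = f(0.440000, -0.341580) = 0.317489
  u ← -0.300000 + (0.44/2)·(-0.094500 + 0.317489) = -0.250942
u(0.44) ≈ -0.2509

-0.2509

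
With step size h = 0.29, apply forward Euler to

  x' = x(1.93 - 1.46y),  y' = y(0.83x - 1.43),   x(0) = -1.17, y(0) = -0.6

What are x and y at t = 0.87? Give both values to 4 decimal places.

-5.4376, 0.0034

Euler on (x,y): x_{n+1} = x_n + h·x', y_{n+1} = y_n + h·y'.
0.000000: (-1.170000, -0.600000); f=(-3.283020, 1.440660) → (-2.122076, -0.182209)
0.290000: (-2.122076, -0.182209); f=(-4.660131, 0.581486) → (-3.473514, -0.013578)
0.580000: (-3.473514, -0.013578); f=(-6.772737, 0.058560) → (-5.437608, 0.003405)
(x(0.87), y(0.87)) ≈ (-5.4376, 0.0034)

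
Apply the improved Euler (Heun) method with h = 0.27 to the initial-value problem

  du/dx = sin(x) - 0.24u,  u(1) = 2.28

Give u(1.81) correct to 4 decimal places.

2.5809

Heun: k1 = f(x_n, u_n); k2 = f(x_n + h, u_n + h·k1); u_{n+1} = u_n + (h/2)·(k1 + k2).
x=1.000000, u=2.280000:
  k1 = f(1.000000, 2.280000) = 0.294271
  k2 = f(1.270000, 2.359453) = 0.388832
  u ← 2.280000 + (0.27/2)·(0.294271 + 0.388832) = 2.372219
x=1.270000, u=2.372219:
  k1 = f(1.270000, 2.372219) = 0.385768
  k2 = f(1.540000, 2.476376) = 0.405196
  u ← 2.372219 + (0.27/2)·(0.385768 + 0.405196) = 2.478999
x=1.540000, u=2.478999:
  k1 = f(1.540000, 2.478999) = 0.404566
  k2 = f(1.810000, 2.588232) = 0.350351
  u ← 2.478999 + (0.27/2)·(0.404566 + 0.350351) = 2.580913
u(1.81) ≈ 2.5809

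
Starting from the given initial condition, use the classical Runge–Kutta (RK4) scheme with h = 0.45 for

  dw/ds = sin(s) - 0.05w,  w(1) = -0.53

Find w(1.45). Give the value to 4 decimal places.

-0.1030

RK4: k1 = f(s_n, w_n); k2 = f(s_n + h/2, w_n + (h/2)·k1); k3 = f(s_n + h/2, w_n + (h/2)·k2); k4 = f(s_n + h, w_n + h·k3); w_{n+1} = w_n + (h/6)·(k1 + 2k2 + 2k3 + k4).
s=1.000000, w=-0.530000:
  k1 = f(1.000000, -0.530000) = 0.867971
  k2 = f(1.225000, -0.334707) = 0.957541
  k3 = f(1.225000, -0.314553) = 0.956534
  k4 = f(1.450000, -0.099560) = 0.997691
  w ← -0.530000 + (0.45/6)·(k1 + 2k2 + 2k3 + k4) = -0.102964
w(1.45) ≈ -0.1030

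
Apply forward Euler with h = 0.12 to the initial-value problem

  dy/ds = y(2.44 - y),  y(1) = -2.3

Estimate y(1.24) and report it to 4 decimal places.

-6.2271

Euler: y_{n+1} = y_n + h·f(s_n, y_n).
s=1.000000, y=-2.300000: f=-10.902000 → y ← -2.300000 + 0.12·(-10.902000) = -3.608240
s=1.120000, y=-3.608240: f=-21.823501 → y ← -3.608240 + 0.12·(-21.823501) = -6.227060
y(1.24) ≈ -6.2271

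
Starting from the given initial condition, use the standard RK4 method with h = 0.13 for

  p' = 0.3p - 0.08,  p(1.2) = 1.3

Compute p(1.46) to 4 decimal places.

RK4: k1 = f(t_n, p_n); k2 = f(t_n + h/2, p_n + (h/2)·k1); k3 = f(t_n + h/2, p_n + (h/2)·k2); k4 = f(t_n + h, p_n + h·k3); p_{n+1} = p_n + (h/6)·(k1 + 2k2 + 2k3 + k4).
t=1.200000, p=1.300000:
  k1 = f(1.200000, 1.300000) = 0.310000
  k2 = f(1.265000, 1.320150) = 0.316045
  k3 = f(1.265000, 1.320543) = 0.316163
  k4 = f(1.330000, 1.341101) = 0.322330
  p ← 1.300000 + (0.13/6)·(k1 + 2k2 + 2k3 + k4) = 1.341096
t=1.330000, p=1.341096:
  k1 = f(1.330000, 1.341096) = 0.322329
  k2 = f(1.395000, 1.362048) = 0.328614
  k3 = f(1.395000, 1.362456) = 0.328737
  k4 = f(1.460000, 1.383832) = 0.335150
  p ← 1.341096 + (0.13/6)·(k1 + 2k2 + 2k3 + k4) = 1.383827
p(1.46) ≈ 1.3838

1.3838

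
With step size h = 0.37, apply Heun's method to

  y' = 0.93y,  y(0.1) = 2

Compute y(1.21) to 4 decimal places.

Heun: k1 = f(x_n, y_n); k2 = f(x_n + h, y_n + h·k1); y_{n+1} = y_n + (h/2)·(k1 + k2).
x=0.100000, y=2.000000:
  k1 = f(0.100000, 2.000000) = 1.860000
  k2 = f(0.470000, 2.688200) = 2.500026
  y ← 2.000000 + (0.37/2)·(1.860000 + 2.500026) = 2.806605
x=0.470000, y=2.806605:
  k1 = f(0.470000, 2.806605) = 2.610142
  k2 = f(0.840000, 3.772358) = 3.508292
  y ← 2.806605 + (0.37/2)·(2.610142 + 3.508292) = 3.938515
x=0.840000, y=3.938515:
  k1 = f(0.840000, 3.938515) = 3.662819
  k2 = f(1.210000, 5.293758) = 4.923195
  y ← 3.938515 + (0.37/2)·(3.662819 + 4.923195) = 5.526928
y(1.21) ≈ 5.5269

5.5269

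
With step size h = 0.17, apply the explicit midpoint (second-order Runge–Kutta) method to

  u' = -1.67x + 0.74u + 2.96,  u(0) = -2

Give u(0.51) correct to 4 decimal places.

-1.3289

Midpoint: k1 = f(x_n, u_n); k2 = f(x_n + h/2, u_n + (h/2)·k1); u_{n+1} = u_n + h·k2.
x=0.000000, u=-2.000000:
  k1 = f(0.000000, -2.000000) = 1.480000
  k2 = f(0.085000, -1.874200) = 1.431142
  u ← -2.000000 + 0.17·1.431142 = -1.756706
x=0.170000, u=-1.756706:
  k1 = f(0.170000, -1.756706) = 1.376138
  k2 = f(0.255000, -1.639734) = 1.320747
  u ← -1.756706 + 0.17·1.320747 = -1.532179
x=0.340000, u=-1.532179:
  k1 = f(0.340000, -1.532179) = 1.258388
  k2 = f(0.425000, -1.425216) = 1.195590
  u ← -1.532179 + 0.17·1.195590 = -1.328929
u(0.51) ≈ -1.3289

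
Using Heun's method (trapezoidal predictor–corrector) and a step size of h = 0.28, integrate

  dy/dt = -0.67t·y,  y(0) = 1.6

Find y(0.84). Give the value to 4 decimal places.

1.2624

Heun: k1 = f(t_n, y_n); k2 = f(t_n + h, y_n + h·k1); y_{n+1} = y_n + (h/2)·(k1 + k2).
t=0.000000, y=1.600000:
  k1 = f(0.000000, 1.600000) = 0.000000
  k2 = f(0.280000, 1.600000) = -0.300160
  y ← 1.600000 + (0.28/2)·(0.000000 + (-0.300160)) = 1.557978
t=0.280000, y=1.557978:
  k1 = f(0.280000, 1.557978) = -0.292277
  k2 = f(0.560000, 1.476140) = -0.553848
  y ← 1.557978 + (0.28/2)·(-0.292277 + (-0.553848)) = 1.439520
t=0.560000, y=1.439520:
  k1 = f(0.560000, 1.439520) = -0.540108
  k2 = f(0.840000, 1.288290) = -0.725050
  y ← 1.439520 + (0.28/2)·(-0.540108 + (-0.725050)) = 1.262398
y(0.84) ≈ 1.2624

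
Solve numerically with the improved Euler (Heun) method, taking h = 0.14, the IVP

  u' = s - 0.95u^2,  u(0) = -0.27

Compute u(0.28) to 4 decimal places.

-0.2502

Heun: k1 = f(s_n, u_n); k2 = f(s_n + h, u_n + h·k1); u_{n+1} = u_n + (h/2)·(k1 + k2).
s=0.000000, u=-0.270000:
  k1 = f(0.000000, -0.270000) = -0.069255
  k2 = f(0.140000, -0.279696) = 0.065682
  u ← -0.270000 + (0.14/2)·(-0.069255 + 0.065682) = -0.270250
s=0.140000, u=-0.270250:
  k1 = f(0.140000, -0.270250) = 0.070617
  k2 = f(0.280000, -0.260364) = 0.215600
  u ← -0.270250 + (0.14/2)·(0.070617 + 0.215600) = -0.250215
u(0.28) ≈ -0.2502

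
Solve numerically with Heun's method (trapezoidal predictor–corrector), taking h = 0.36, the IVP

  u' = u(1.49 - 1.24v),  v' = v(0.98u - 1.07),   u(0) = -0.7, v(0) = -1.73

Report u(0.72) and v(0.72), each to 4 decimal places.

Heun on (u,v): k1 = f(t_n, state_n); k2 = f(t_n + h, state_n + h·k1); state_{n+1} = state_n + (h/2)·(k1 + k2).
0.000000: (-0.700000, -1.730000)
  k1 = (-2.544640, 3.037880)
  predictor → (-1.616070, -0.636363)
  k2 = (-3.683170, 1.688748)
  → (-1.821006, -0.879207)
0.360000: (-1.821006, -0.879207)
  k1 = (-4.698590, 2.509772)
  predictor → (-3.512498, 0.024311)
  k2 = (-5.127736, -0.109697)
  → (-3.589745, -0.447193)
(u(0.72), v(0.72)) ≈ (-3.5897, -0.4472)

-3.5897, -0.4472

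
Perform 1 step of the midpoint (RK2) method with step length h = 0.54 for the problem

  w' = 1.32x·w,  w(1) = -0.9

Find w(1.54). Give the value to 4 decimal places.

-2.0051

Midpoint: k1 = f(x_n, w_n); k2 = f(x_n + h/2, w_n + (h/2)·k1); w_{n+1} = w_n + h·k2.
x=1.000000, w=-0.900000:
  k1 = f(1.000000, -0.900000) = -1.188000
  k2 = f(1.270000, -1.220760) = -2.046482
  w ← -0.900000 + 0.54·(-2.046482) = -2.005100
w(1.54) ≈ -2.0051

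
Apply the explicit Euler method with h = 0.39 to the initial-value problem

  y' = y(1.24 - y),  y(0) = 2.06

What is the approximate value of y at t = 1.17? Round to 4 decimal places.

1.2757

Euler: y_{n+1} = y_n + h·f(t_n, y_n).
t=0.000000, y=2.060000: f=-1.689200 → y ← 2.060000 + 0.39·(-1.689200) = 1.401212
t=0.390000, y=1.401212: f=-0.225892 → y ← 1.401212 + 0.39·(-0.225892) = 1.313114
t=0.780000, y=1.313114: f=-0.096007 → y ← 1.313114 + 0.39·(-0.096007) = 1.275671
y(1.17) ≈ 1.2757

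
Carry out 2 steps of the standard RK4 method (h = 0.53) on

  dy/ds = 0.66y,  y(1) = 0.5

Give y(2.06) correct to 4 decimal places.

RK4: k1 = f(s_n, y_n); k2 = f(s_n + h/2, y_n + (h/2)·k1); k3 = f(s_n + h/2, y_n + (h/2)·k2); k4 = f(s_n + h, y_n + h·k3); y_{n+1} = y_n + (h/6)·(k1 + 2k2 + 2k3 + k4).
s=1.000000, y=0.500000:
  k1 = f(1.000000, 0.500000) = 0.330000
  k2 = f(1.265000, 0.587450) = 0.387717
  k3 = f(1.265000, 0.602745) = 0.397812
  k4 = f(1.530000, 0.710840) = 0.469155
  y ← 0.500000 + (0.53/6)·(k1 + 2k2 + 2k3 + k4) = 0.709369
s=1.530000, y=0.709369:
  k1 = f(1.530000, 0.709369) = 0.468183
  k2 = f(1.795000, 0.833437) = 0.550069
  k3 = f(1.795000, 0.855137) = 0.564390
  k4 = f(2.060000, 1.008496) = 0.665607
  y ← 0.709369 + (0.53/6)·(k1 + 2k2 + 2k3 + k4) = 1.006408
y(2.06) ≈ 1.0064

1.0064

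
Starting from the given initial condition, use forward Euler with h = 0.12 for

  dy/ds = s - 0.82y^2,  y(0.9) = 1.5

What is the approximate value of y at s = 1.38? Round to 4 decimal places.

Euler: y_{n+1} = y_n + h·f(s_n, y_n).
s=0.900000, y=1.500000: f=-0.945000 → y ← 1.500000 + 0.12·(-0.945000) = 1.386600
s=1.020000, y=1.386600: f=-0.556581 → y ← 1.386600 + 0.12·(-0.556581) = 1.319810
s=1.140000, y=1.319810: f=-0.288357 → y ← 1.319810 + 0.12·(-0.288357) = 1.285207
s=1.260000, y=1.285207: f=-0.094442 → y ← 1.285207 + 0.12·(-0.094442) = 1.273874
y(1.38) ≈ 1.2739

1.2739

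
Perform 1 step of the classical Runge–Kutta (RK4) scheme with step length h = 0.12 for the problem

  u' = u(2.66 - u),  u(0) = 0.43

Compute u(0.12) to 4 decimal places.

0.5578

RK4: k1 = f(t_n, u_n); k2 = f(t_n + h/2, u_n + (h/2)·k1); k3 = f(t_n + h/2, u_n + (h/2)·k2); k4 = f(t_n + h, u_n + h·k3); u_{n+1} = u_n + (h/6)·(k1 + 2k2 + 2k3 + k4).
t=0.000000, u=0.430000:
  k1 = f(0.000000, 0.430000) = 0.958900
  k2 = f(0.060000, 0.487534) = 1.059151
  k3 = f(0.060000, 0.493549) = 1.069250
  k4 = f(0.120000, 0.558310) = 1.173395
  u ← 0.430000 + (0.12/6)·(k1 + 2k2 + 2k3 + k4) = 0.557782
u(0.12) ≈ 0.5578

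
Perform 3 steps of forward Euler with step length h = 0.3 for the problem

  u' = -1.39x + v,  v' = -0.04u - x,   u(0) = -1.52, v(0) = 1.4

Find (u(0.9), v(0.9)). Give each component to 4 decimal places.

-0.6474, 1.1710

Euler on (u,v): u_{n+1} = u_n + h·u', v_{n+1} = v_n + h·v'.
0.000000: (-1.520000, 1.400000); f=(1.400000, 0.060800) → (-1.100000, 1.418240)
0.300000: (-1.100000, 1.418240); f=(1.001240, -0.256000) → (-0.799628, 1.341440)
0.600000: (-0.799628, 1.341440); f=(0.507440, -0.568015) → (-0.647396, 1.171036)
(u(0.9), v(0.9)) ≈ (-0.6474, 1.1710)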